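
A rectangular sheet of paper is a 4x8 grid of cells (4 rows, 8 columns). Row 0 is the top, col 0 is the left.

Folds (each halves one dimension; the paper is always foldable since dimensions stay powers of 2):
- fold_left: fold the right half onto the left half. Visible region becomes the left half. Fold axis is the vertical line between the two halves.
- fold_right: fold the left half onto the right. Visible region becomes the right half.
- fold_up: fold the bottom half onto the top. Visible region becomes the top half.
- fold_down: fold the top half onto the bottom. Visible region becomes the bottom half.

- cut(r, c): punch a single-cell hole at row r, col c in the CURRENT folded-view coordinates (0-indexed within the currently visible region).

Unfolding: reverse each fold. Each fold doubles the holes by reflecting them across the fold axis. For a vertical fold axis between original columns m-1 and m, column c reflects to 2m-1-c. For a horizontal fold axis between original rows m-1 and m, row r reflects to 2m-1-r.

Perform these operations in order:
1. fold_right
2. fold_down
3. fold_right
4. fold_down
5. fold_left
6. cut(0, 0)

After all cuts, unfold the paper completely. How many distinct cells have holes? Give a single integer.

Op 1 fold_right: fold axis v@4; visible region now rows[0,4) x cols[4,8) = 4x4
Op 2 fold_down: fold axis h@2; visible region now rows[2,4) x cols[4,8) = 2x4
Op 3 fold_right: fold axis v@6; visible region now rows[2,4) x cols[6,8) = 2x2
Op 4 fold_down: fold axis h@3; visible region now rows[3,4) x cols[6,8) = 1x2
Op 5 fold_left: fold axis v@7; visible region now rows[3,4) x cols[6,7) = 1x1
Op 6 cut(0, 0): punch at orig (3,6); cuts so far [(3, 6)]; region rows[3,4) x cols[6,7) = 1x1
Unfold 1 (reflect across v@7): 2 holes -> [(3, 6), (3, 7)]
Unfold 2 (reflect across h@3): 4 holes -> [(2, 6), (2, 7), (3, 6), (3, 7)]
Unfold 3 (reflect across v@6): 8 holes -> [(2, 4), (2, 5), (2, 6), (2, 7), (3, 4), (3, 5), (3, 6), (3, 7)]
Unfold 4 (reflect across h@2): 16 holes -> [(0, 4), (0, 5), (0, 6), (0, 7), (1, 4), (1, 5), (1, 6), (1, 7), (2, 4), (2, 5), (2, 6), (2, 7), (3, 4), (3, 5), (3, 6), (3, 7)]
Unfold 5 (reflect across v@4): 32 holes -> [(0, 0), (0, 1), (0, 2), (0, 3), (0, 4), (0, 5), (0, 6), (0, 7), (1, 0), (1, 1), (1, 2), (1, 3), (1, 4), (1, 5), (1, 6), (1, 7), (2, 0), (2, 1), (2, 2), (2, 3), (2, 4), (2, 5), (2, 6), (2, 7), (3, 0), (3, 1), (3, 2), (3, 3), (3, 4), (3, 5), (3, 6), (3, 7)]

Answer: 32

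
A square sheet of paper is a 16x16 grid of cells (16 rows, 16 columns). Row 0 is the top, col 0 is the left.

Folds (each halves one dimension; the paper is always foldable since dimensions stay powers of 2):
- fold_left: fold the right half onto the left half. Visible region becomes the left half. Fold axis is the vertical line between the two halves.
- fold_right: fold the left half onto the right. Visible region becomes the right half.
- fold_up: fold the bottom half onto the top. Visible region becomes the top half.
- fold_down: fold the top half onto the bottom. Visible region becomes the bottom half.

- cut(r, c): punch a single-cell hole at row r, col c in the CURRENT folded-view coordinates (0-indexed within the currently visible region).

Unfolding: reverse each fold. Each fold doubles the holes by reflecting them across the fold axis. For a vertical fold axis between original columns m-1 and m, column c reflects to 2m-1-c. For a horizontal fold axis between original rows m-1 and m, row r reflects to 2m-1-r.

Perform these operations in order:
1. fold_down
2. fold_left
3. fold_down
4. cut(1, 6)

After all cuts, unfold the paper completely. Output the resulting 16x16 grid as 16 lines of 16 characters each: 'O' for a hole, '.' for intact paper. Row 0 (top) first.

Op 1 fold_down: fold axis h@8; visible region now rows[8,16) x cols[0,16) = 8x16
Op 2 fold_left: fold axis v@8; visible region now rows[8,16) x cols[0,8) = 8x8
Op 3 fold_down: fold axis h@12; visible region now rows[12,16) x cols[0,8) = 4x8
Op 4 cut(1, 6): punch at orig (13,6); cuts so far [(13, 6)]; region rows[12,16) x cols[0,8) = 4x8
Unfold 1 (reflect across h@12): 2 holes -> [(10, 6), (13, 6)]
Unfold 2 (reflect across v@8): 4 holes -> [(10, 6), (10, 9), (13, 6), (13, 9)]
Unfold 3 (reflect across h@8): 8 holes -> [(2, 6), (2, 9), (5, 6), (5, 9), (10, 6), (10, 9), (13, 6), (13, 9)]

Answer: ................
................
......O..O......
................
................
......O..O......
................
................
................
................
......O..O......
................
................
......O..O......
................
................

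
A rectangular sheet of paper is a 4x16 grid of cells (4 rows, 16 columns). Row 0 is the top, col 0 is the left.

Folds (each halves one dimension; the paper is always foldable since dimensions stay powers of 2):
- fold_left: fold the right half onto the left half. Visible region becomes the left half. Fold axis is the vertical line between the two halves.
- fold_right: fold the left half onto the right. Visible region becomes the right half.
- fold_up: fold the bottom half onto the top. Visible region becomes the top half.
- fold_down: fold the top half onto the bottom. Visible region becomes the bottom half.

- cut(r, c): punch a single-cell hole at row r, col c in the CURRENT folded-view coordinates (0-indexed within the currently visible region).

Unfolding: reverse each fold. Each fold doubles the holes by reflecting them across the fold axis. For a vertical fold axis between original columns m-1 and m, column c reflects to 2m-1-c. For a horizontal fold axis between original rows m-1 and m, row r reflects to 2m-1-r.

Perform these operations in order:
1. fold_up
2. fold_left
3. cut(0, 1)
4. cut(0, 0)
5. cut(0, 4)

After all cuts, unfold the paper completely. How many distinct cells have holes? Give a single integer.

Answer: 12

Derivation:
Op 1 fold_up: fold axis h@2; visible region now rows[0,2) x cols[0,16) = 2x16
Op 2 fold_left: fold axis v@8; visible region now rows[0,2) x cols[0,8) = 2x8
Op 3 cut(0, 1): punch at orig (0,1); cuts so far [(0, 1)]; region rows[0,2) x cols[0,8) = 2x8
Op 4 cut(0, 0): punch at orig (0,0); cuts so far [(0, 0), (0, 1)]; region rows[0,2) x cols[0,8) = 2x8
Op 5 cut(0, 4): punch at orig (0,4); cuts so far [(0, 0), (0, 1), (0, 4)]; region rows[0,2) x cols[0,8) = 2x8
Unfold 1 (reflect across v@8): 6 holes -> [(0, 0), (0, 1), (0, 4), (0, 11), (0, 14), (0, 15)]
Unfold 2 (reflect across h@2): 12 holes -> [(0, 0), (0, 1), (0, 4), (0, 11), (0, 14), (0, 15), (3, 0), (3, 1), (3, 4), (3, 11), (3, 14), (3, 15)]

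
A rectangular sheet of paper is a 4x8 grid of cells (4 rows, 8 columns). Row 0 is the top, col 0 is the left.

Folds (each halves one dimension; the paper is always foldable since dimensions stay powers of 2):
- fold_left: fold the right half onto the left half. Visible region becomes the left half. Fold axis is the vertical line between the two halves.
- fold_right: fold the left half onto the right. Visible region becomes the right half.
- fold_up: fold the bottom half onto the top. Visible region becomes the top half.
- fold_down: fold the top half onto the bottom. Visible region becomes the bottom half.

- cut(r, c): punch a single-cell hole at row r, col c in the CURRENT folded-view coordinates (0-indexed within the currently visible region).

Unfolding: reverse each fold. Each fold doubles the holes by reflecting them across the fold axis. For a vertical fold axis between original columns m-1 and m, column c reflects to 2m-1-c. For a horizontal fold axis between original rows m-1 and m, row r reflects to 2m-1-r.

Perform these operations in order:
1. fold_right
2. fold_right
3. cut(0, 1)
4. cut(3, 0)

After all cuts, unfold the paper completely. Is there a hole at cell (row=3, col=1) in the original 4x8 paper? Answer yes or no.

Answer: yes

Derivation:
Op 1 fold_right: fold axis v@4; visible region now rows[0,4) x cols[4,8) = 4x4
Op 2 fold_right: fold axis v@6; visible region now rows[0,4) x cols[6,8) = 4x2
Op 3 cut(0, 1): punch at orig (0,7); cuts so far [(0, 7)]; region rows[0,4) x cols[6,8) = 4x2
Op 4 cut(3, 0): punch at orig (3,6); cuts so far [(0, 7), (3, 6)]; region rows[0,4) x cols[6,8) = 4x2
Unfold 1 (reflect across v@6): 4 holes -> [(0, 4), (0, 7), (3, 5), (3, 6)]
Unfold 2 (reflect across v@4): 8 holes -> [(0, 0), (0, 3), (0, 4), (0, 7), (3, 1), (3, 2), (3, 5), (3, 6)]
Holes: [(0, 0), (0, 3), (0, 4), (0, 7), (3, 1), (3, 2), (3, 5), (3, 6)]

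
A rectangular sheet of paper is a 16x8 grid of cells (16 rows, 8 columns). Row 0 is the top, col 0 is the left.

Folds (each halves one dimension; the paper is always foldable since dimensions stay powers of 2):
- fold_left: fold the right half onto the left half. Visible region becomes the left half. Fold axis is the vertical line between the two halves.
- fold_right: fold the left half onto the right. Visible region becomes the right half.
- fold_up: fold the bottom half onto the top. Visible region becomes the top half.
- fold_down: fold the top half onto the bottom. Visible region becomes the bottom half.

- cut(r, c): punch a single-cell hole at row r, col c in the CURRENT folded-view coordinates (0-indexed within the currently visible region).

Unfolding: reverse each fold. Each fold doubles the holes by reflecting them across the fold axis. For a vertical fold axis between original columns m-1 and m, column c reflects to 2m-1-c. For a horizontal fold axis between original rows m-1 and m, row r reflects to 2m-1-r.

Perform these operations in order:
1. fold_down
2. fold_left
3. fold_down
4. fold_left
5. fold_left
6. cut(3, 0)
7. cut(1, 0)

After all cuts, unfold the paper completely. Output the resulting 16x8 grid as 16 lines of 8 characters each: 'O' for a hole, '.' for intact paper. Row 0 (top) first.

Answer: OOOOOOOO
........
OOOOOOOO
........
........
OOOOOOOO
........
OOOOOOOO
OOOOOOOO
........
OOOOOOOO
........
........
OOOOOOOO
........
OOOOOOOO

Derivation:
Op 1 fold_down: fold axis h@8; visible region now rows[8,16) x cols[0,8) = 8x8
Op 2 fold_left: fold axis v@4; visible region now rows[8,16) x cols[0,4) = 8x4
Op 3 fold_down: fold axis h@12; visible region now rows[12,16) x cols[0,4) = 4x4
Op 4 fold_left: fold axis v@2; visible region now rows[12,16) x cols[0,2) = 4x2
Op 5 fold_left: fold axis v@1; visible region now rows[12,16) x cols[0,1) = 4x1
Op 6 cut(3, 0): punch at orig (15,0); cuts so far [(15, 0)]; region rows[12,16) x cols[0,1) = 4x1
Op 7 cut(1, 0): punch at orig (13,0); cuts so far [(13, 0), (15, 0)]; region rows[12,16) x cols[0,1) = 4x1
Unfold 1 (reflect across v@1): 4 holes -> [(13, 0), (13, 1), (15, 0), (15, 1)]
Unfold 2 (reflect across v@2): 8 holes -> [(13, 0), (13, 1), (13, 2), (13, 3), (15, 0), (15, 1), (15, 2), (15, 3)]
Unfold 3 (reflect across h@12): 16 holes -> [(8, 0), (8, 1), (8, 2), (8, 3), (10, 0), (10, 1), (10, 2), (10, 3), (13, 0), (13, 1), (13, 2), (13, 3), (15, 0), (15, 1), (15, 2), (15, 3)]
Unfold 4 (reflect across v@4): 32 holes -> [(8, 0), (8, 1), (8, 2), (8, 3), (8, 4), (8, 5), (8, 6), (8, 7), (10, 0), (10, 1), (10, 2), (10, 3), (10, 4), (10, 5), (10, 6), (10, 7), (13, 0), (13, 1), (13, 2), (13, 3), (13, 4), (13, 5), (13, 6), (13, 7), (15, 0), (15, 1), (15, 2), (15, 3), (15, 4), (15, 5), (15, 6), (15, 7)]
Unfold 5 (reflect across h@8): 64 holes -> [(0, 0), (0, 1), (0, 2), (0, 3), (0, 4), (0, 5), (0, 6), (0, 7), (2, 0), (2, 1), (2, 2), (2, 3), (2, 4), (2, 5), (2, 6), (2, 7), (5, 0), (5, 1), (5, 2), (5, 3), (5, 4), (5, 5), (5, 6), (5, 7), (7, 0), (7, 1), (7, 2), (7, 3), (7, 4), (7, 5), (7, 6), (7, 7), (8, 0), (8, 1), (8, 2), (8, 3), (8, 4), (8, 5), (8, 6), (8, 7), (10, 0), (10, 1), (10, 2), (10, 3), (10, 4), (10, 5), (10, 6), (10, 7), (13, 0), (13, 1), (13, 2), (13, 3), (13, 4), (13, 5), (13, 6), (13, 7), (15, 0), (15, 1), (15, 2), (15, 3), (15, 4), (15, 5), (15, 6), (15, 7)]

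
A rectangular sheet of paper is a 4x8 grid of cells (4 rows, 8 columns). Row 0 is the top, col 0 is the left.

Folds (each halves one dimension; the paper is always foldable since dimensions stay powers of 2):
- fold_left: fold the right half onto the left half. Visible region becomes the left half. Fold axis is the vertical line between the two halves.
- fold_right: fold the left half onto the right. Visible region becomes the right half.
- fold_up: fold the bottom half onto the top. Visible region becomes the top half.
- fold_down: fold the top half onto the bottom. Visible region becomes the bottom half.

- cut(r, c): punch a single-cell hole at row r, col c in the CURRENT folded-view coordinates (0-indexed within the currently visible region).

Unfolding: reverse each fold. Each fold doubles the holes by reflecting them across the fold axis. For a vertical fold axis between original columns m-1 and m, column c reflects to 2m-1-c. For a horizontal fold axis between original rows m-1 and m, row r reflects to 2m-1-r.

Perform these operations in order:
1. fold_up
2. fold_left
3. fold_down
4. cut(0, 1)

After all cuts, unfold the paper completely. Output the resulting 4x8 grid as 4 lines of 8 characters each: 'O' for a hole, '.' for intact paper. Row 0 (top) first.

Op 1 fold_up: fold axis h@2; visible region now rows[0,2) x cols[0,8) = 2x8
Op 2 fold_left: fold axis v@4; visible region now rows[0,2) x cols[0,4) = 2x4
Op 3 fold_down: fold axis h@1; visible region now rows[1,2) x cols[0,4) = 1x4
Op 4 cut(0, 1): punch at orig (1,1); cuts so far [(1, 1)]; region rows[1,2) x cols[0,4) = 1x4
Unfold 1 (reflect across h@1): 2 holes -> [(0, 1), (1, 1)]
Unfold 2 (reflect across v@4): 4 holes -> [(0, 1), (0, 6), (1, 1), (1, 6)]
Unfold 3 (reflect across h@2): 8 holes -> [(0, 1), (0, 6), (1, 1), (1, 6), (2, 1), (2, 6), (3, 1), (3, 6)]

Answer: .O....O.
.O....O.
.O....O.
.O....O.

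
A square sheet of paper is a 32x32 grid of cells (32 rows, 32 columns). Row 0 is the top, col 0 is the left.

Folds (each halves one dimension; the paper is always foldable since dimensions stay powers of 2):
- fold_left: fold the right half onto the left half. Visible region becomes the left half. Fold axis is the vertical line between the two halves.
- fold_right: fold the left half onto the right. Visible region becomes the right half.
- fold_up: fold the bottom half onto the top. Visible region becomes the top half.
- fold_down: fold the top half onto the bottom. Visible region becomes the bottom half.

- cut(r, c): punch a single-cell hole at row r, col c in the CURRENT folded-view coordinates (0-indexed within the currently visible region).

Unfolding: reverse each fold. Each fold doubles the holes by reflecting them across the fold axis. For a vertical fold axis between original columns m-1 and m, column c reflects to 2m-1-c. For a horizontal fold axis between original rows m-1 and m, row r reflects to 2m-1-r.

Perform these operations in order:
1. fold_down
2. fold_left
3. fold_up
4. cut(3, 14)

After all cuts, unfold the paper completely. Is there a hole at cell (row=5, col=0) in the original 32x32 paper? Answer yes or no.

Answer: no

Derivation:
Op 1 fold_down: fold axis h@16; visible region now rows[16,32) x cols[0,32) = 16x32
Op 2 fold_left: fold axis v@16; visible region now rows[16,32) x cols[0,16) = 16x16
Op 3 fold_up: fold axis h@24; visible region now rows[16,24) x cols[0,16) = 8x16
Op 4 cut(3, 14): punch at orig (19,14); cuts so far [(19, 14)]; region rows[16,24) x cols[0,16) = 8x16
Unfold 1 (reflect across h@24): 2 holes -> [(19, 14), (28, 14)]
Unfold 2 (reflect across v@16): 4 holes -> [(19, 14), (19, 17), (28, 14), (28, 17)]
Unfold 3 (reflect across h@16): 8 holes -> [(3, 14), (3, 17), (12, 14), (12, 17), (19, 14), (19, 17), (28, 14), (28, 17)]
Holes: [(3, 14), (3, 17), (12, 14), (12, 17), (19, 14), (19, 17), (28, 14), (28, 17)]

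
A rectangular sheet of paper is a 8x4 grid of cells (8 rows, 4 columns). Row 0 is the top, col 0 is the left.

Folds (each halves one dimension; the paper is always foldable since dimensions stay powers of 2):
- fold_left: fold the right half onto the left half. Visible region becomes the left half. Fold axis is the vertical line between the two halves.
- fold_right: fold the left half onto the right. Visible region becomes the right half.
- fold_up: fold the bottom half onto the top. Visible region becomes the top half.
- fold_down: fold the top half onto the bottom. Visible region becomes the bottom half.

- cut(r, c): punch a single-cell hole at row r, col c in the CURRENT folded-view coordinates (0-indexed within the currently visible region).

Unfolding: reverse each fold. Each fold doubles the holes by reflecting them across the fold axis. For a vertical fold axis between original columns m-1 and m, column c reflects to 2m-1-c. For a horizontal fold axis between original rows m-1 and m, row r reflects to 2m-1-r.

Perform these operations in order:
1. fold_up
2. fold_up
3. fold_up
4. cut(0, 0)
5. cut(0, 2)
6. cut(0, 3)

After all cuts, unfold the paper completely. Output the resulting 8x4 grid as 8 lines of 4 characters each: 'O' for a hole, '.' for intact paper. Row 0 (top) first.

Answer: O.OO
O.OO
O.OO
O.OO
O.OO
O.OO
O.OO
O.OO

Derivation:
Op 1 fold_up: fold axis h@4; visible region now rows[0,4) x cols[0,4) = 4x4
Op 2 fold_up: fold axis h@2; visible region now rows[0,2) x cols[0,4) = 2x4
Op 3 fold_up: fold axis h@1; visible region now rows[0,1) x cols[0,4) = 1x4
Op 4 cut(0, 0): punch at orig (0,0); cuts so far [(0, 0)]; region rows[0,1) x cols[0,4) = 1x4
Op 5 cut(0, 2): punch at orig (0,2); cuts so far [(0, 0), (0, 2)]; region rows[0,1) x cols[0,4) = 1x4
Op 6 cut(0, 3): punch at orig (0,3); cuts so far [(0, 0), (0, 2), (0, 3)]; region rows[0,1) x cols[0,4) = 1x4
Unfold 1 (reflect across h@1): 6 holes -> [(0, 0), (0, 2), (0, 3), (1, 0), (1, 2), (1, 3)]
Unfold 2 (reflect across h@2): 12 holes -> [(0, 0), (0, 2), (0, 3), (1, 0), (1, 2), (1, 3), (2, 0), (2, 2), (2, 3), (3, 0), (3, 2), (3, 3)]
Unfold 3 (reflect across h@4): 24 holes -> [(0, 0), (0, 2), (0, 3), (1, 0), (1, 2), (1, 3), (2, 0), (2, 2), (2, 3), (3, 0), (3, 2), (3, 3), (4, 0), (4, 2), (4, 3), (5, 0), (5, 2), (5, 3), (6, 0), (6, 2), (6, 3), (7, 0), (7, 2), (7, 3)]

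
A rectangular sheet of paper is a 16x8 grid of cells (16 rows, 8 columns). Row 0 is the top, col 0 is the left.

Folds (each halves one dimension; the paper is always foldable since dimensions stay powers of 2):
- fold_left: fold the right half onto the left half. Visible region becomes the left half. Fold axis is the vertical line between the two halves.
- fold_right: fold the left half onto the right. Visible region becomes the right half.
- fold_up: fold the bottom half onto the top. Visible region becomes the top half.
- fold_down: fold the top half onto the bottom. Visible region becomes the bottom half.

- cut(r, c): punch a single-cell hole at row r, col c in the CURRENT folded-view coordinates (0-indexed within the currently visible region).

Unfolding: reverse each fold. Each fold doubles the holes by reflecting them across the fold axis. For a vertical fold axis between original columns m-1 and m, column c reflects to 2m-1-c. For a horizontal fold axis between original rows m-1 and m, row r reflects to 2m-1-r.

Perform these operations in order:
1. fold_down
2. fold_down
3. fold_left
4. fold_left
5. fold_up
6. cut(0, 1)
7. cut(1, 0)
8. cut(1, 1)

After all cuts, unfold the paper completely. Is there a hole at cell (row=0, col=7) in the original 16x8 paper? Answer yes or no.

Answer: no

Derivation:
Op 1 fold_down: fold axis h@8; visible region now rows[8,16) x cols[0,8) = 8x8
Op 2 fold_down: fold axis h@12; visible region now rows[12,16) x cols[0,8) = 4x8
Op 3 fold_left: fold axis v@4; visible region now rows[12,16) x cols[0,4) = 4x4
Op 4 fold_left: fold axis v@2; visible region now rows[12,16) x cols[0,2) = 4x2
Op 5 fold_up: fold axis h@14; visible region now rows[12,14) x cols[0,2) = 2x2
Op 6 cut(0, 1): punch at orig (12,1); cuts so far [(12, 1)]; region rows[12,14) x cols[0,2) = 2x2
Op 7 cut(1, 0): punch at orig (13,0); cuts so far [(12, 1), (13, 0)]; region rows[12,14) x cols[0,2) = 2x2
Op 8 cut(1, 1): punch at orig (13,1); cuts so far [(12, 1), (13, 0), (13, 1)]; region rows[12,14) x cols[0,2) = 2x2
Unfold 1 (reflect across h@14): 6 holes -> [(12, 1), (13, 0), (13, 1), (14, 0), (14, 1), (15, 1)]
Unfold 2 (reflect across v@2): 12 holes -> [(12, 1), (12, 2), (13, 0), (13, 1), (13, 2), (13, 3), (14, 0), (14, 1), (14, 2), (14, 3), (15, 1), (15, 2)]
Unfold 3 (reflect across v@4): 24 holes -> [(12, 1), (12, 2), (12, 5), (12, 6), (13, 0), (13, 1), (13, 2), (13, 3), (13, 4), (13, 5), (13, 6), (13, 7), (14, 0), (14, 1), (14, 2), (14, 3), (14, 4), (14, 5), (14, 6), (14, 7), (15, 1), (15, 2), (15, 5), (15, 6)]
Unfold 4 (reflect across h@12): 48 holes -> [(8, 1), (8, 2), (8, 5), (8, 6), (9, 0), (9, 1), (9, 2), (9, 3), (9, 4), (9, 5), (9, 6), (9, 7), (10, 0), (10, 1), (10, 2), (10, 3), (10, 4), (10, 5), (10, 6), (10, 7), (11, 1), (11, 2), (11, 5), (11, 6), (12, 1), (12, 2), (12, 5), (12, 6), (13, 0), (13, 1), (13, 2), (13, 3), (13, 4), (13, 5), (13, 6), (13, 7), (14, 0), (14, 1), (14, 2), (14, 3), (14, 4), (14, 5), (14, 6), (14, 7), (15, 1), (15, 2), (15, 5), (15, 6)]
Unfold 5 (reflect across h@8): 96 holes -> [(0, 1), (0, 2), (0, 5), (0, 6), (1, 0), (1, 1), (1, 2), (1, 3), (1, 4), (1, 5), (1, 6), (1, 7), (2, 0), (2, 1), (2, 2), (2, 3), (2, 4), (2, 5), (2, 6), (2, 7), (3, 1), (3, 2), (3, 5), (3, 6), (4, 1), (4, 2), (4, 5), (4, 6), (5, 0), (5, 1), (5, 2), (5, 3), (5, 4), (5, 5), (5, 6), (5, 7), (6, 0), (6, 1), (6, 2), (6, 3), (6, 4), (6, 5), (6, 6), (6, 7), (7, 1), (7, 2), (7, 5), (7, 6), (8, 1), (8, 2), (8, 5), (8, 6), (9, 0), (9, 1), (9, 2), (9, 3), (9, 4), (9, 5), (9, 6), (9, 7), (10, 0), (10, 1), (10, 2), (10, 3), (10, 4), (10, 5), (10, 6), (10, 7), (11, 1), (11, 2), (11, 5), (11, 6), (12, 1), (12, 2), (12, 5), (12, 6), (13, 0), (13, 1), (13, 2), (13, 3), (13, 4), (13, 5), (13, 6), (13, 7), (14, 0), (14, 1), (14, 2), (14, 3), (14, 4), (14, 5), (14, 6), (14, 7), (15, 1), (15, 2), (15, 5), (15, 6)]
Holes: [(0, 1), (0, 2), (0, 5), (0, 6), (1, 0), (1, 1), (1, 2), (1, 3), (1, 4), (1, 5), (1, 6), (1, 7), (2, 0), (2, 1), (2, 2), (2, 3), (2, 4), (2, 5), (2, 6), (2, 7), (3, 1), (3, 2), (3, 5), (3, 6), (4, 1), (4, 2), (4, 5), (4, 6), (5, 0), (5, 1), (5, 2), (5, 3), (5, 4), (5, 5), (5, 6), (5, 7), (6, 0), (6, 1), (6, 2), (6, 3), (6, 4), (6, 5), (6, 6), (6, 7), (7, 1), (7, 2), (7, 5), (7, 6), (8, 1), (8, 2), (8, 5), (8, 6), (9, 0), (9, 1), (9, 2), (9, 3), (9, 4), (9, 5), (9, 6), (9, 7), (10, 0), (10, 1), (10, 2), (10, 3), (10, 4), (10, 5), (10, 6), (10, 7), (11, 1), (11, 2), (11, 5), (11, 6), (12, 1), (12, 2), (12, 5), (12, 6), (13, 0), (13, 1), (13, 2), (13, 3), (13, 4), (13, 5), (13, 6), (13, 7), (14, 0), (14, 1), (14, 2), (14, 3), (14, 4), (14, 5), (14, 6), (14, 7), (15, 1), (15, 2), (15, 5), (15, 6)]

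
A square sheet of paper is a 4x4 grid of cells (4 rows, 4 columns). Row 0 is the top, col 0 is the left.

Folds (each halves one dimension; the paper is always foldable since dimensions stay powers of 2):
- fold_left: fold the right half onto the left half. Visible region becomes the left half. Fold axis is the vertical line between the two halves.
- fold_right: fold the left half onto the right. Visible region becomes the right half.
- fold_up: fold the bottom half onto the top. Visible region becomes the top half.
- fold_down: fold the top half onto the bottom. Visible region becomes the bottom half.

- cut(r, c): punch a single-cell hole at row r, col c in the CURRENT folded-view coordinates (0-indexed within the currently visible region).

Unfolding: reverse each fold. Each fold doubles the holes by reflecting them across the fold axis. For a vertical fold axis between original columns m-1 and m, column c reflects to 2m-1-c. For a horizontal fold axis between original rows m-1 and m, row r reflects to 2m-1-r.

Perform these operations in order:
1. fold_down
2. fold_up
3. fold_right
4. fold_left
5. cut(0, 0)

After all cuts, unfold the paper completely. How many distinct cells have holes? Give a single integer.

Op 1 fold_down: fold axis h@2; visible region now rows[2,4) x cols[0,4) = 2x4
Op 2 fold_up: fold axis h@3; visible region now rows[2,3) x cols[0,4) = 1x4
Op 3 fold_right: fold axis v@2; visible region now rows[2,3) x cols[2,4) = 1x2
Op 4 fold_left: fold axis v@3; visible region now rows[2,3) x cols[2,3) = 1x1
Op 5 cut(0, 0): punch at orig (2,2); cuts so far [(2, 2)]; region rows[2,3) x cols[2,3) = 1x1
Unfold 1 (reflect across v@3): 2 holes -> [(2, 2), (2, 3)]
Unfold 2 (reflect across v@2): 4 holes -> [(2, 0), (2, 1), (2, 2), (2, 3)]
Unfold 3 (reflect across h@3): 8 holes -> [(2, 0), (2, 1), (2, 2), (2, 3), (3, 0), (3, 1), (3, 2), (3, 3)]
Unfold 4 (reflect across h@2): 16 holes -> [(0, 0), (0, 1), (0, 2), (0, 3), (1, 0), (1, 1), (1, 2), (1, 3), (2, 0), (2, 1), (2, 2), (2, 3), (3, 0), (3, 1), (3, 2), (3, 3)]

Answer: 16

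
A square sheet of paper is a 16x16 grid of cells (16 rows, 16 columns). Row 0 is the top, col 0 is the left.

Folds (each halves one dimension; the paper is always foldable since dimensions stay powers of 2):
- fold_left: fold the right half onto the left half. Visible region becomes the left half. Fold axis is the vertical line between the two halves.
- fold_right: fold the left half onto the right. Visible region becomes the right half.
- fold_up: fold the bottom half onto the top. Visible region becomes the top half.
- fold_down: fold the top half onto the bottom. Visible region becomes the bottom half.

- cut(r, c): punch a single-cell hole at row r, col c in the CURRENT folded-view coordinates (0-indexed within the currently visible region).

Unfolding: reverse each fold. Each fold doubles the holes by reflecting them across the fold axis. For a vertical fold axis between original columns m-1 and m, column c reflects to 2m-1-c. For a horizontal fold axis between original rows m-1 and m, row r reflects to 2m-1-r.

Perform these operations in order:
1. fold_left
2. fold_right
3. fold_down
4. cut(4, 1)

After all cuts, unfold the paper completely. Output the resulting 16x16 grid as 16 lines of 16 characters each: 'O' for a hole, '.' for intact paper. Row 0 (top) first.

Op 1 fold_left: fold axis v@8; visible region now rows[0,16) x cols[0,8) = 16x8
Op 2 fold_right: fold axis v@4; visible region now rows[0,16) x cols[4,8) = 16x4
Op 3 fold_down: fold axis h@8; visible region now rows[8,16) x cols[4,8) = 8x4
Op 4 cut(4, 1): punch at orig (12,5); cuts so far [(12, 5)]; region rows[8,16) x cols[4,8) = 8x4
Unfold 1 (reflect across h@8): 2 holes -> [(3, 5), (12, 5)]
Unfold 2 (reflect across v@4): 4 holes -> [(3, 2), (3, 5), (12, 2), (12, 5)]
Unfold 3 (reflect across v@8): 8 holes -> [(3, 2), (3, 5), (3, 10), (3, 13), (12, 2), (12, 5), (12, 10), (12, 13)]

Answer: ................
................
................
..O..O....O..O..
................
................
................
................
................
................
................
................
..O..O....O..O..
................
................
................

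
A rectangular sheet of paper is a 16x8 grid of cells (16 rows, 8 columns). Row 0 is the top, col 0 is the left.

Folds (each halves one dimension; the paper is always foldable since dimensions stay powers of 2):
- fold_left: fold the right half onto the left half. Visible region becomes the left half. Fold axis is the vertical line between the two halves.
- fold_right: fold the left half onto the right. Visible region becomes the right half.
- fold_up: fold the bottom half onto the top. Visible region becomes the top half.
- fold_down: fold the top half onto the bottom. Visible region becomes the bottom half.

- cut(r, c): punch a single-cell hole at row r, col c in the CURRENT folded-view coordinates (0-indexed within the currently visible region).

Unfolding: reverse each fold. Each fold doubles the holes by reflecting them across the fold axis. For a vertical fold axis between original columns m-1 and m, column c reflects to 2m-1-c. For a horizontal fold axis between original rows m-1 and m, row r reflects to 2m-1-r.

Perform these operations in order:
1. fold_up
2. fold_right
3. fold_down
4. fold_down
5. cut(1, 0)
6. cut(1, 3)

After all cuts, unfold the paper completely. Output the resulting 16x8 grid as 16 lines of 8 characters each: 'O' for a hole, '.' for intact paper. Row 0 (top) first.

Op 1 fold_up: fold axis h@8; visible region now rows[0,8) x cols[0,8) = 8x8
Op 2 fold_right: fold axis v@4; visible region now rows[0,8) x cols[4,8) = 8x4
Op 3 fold_down: fold axis h@4; visible region now rows[4,8) x cols[4,8) = 4x4
Op 4 fold_down: fold axis h@6; visible region now rows[6,8) x cols[4,8) = 2x4
Op 5 cut(1, 0): punch at orig (7,4); cuts so far [(7, 4)]; region rows[6,8) x cols[4,8) = 2x4
Op 6 cut(1, 3): punch at orig (7,7); cuts so far [(7, 4), (7, 7)]; region rows[6,8) x cols[4,8) = 2x4
Unfold 1 (reflect across h@6): 4 holes -> [(4, 4), (4, 7), (7, 4), (7, 7)]
Unfold 2 (reflect across h@4): 8 holes -> [(0, 4), (0, 7), (3, 4), (3, 7), (4, 4), (4, 7), (7, 4), (7, 7)]
Unfold 3 (reflect across v@4): 16 holes -> [(0, 0), (0, 3), (0, 4), (0, 7), (3, 0), (3, 3), (3, 4), (3, 7), (4, 0), (4, 3), (4, 4), (4, 7), (7, 0), (7, 3), (7, 4), (7, 7)]
Unfold 4 (reflect across h@8): 32 holes -> [(0, 0), (0, 3), (0, 4), (0, 7), (3, 0), (3, 3), (3, 4), (3, 7), (4, 0), (4, 3), (4, 4), (4, 7), (7, 0), (7, 3), (7, 4), (7, 7), (8, 0), (8, 3), (8, 4), (8, 7), (11, 0), (11, 3), (11, 4), (11, 7), (12, 0), (12, 3), (12, 4), (12, 7), (15, 0), (15, 3), (15, 4), (15, 7)]

Answer: O..OO..O
........
........
O..OO..O
O..OO..O
........
........
O..OO..O
O..OO..O
........
........
O..OO..O
O..OO..O
........
........
O..OO..O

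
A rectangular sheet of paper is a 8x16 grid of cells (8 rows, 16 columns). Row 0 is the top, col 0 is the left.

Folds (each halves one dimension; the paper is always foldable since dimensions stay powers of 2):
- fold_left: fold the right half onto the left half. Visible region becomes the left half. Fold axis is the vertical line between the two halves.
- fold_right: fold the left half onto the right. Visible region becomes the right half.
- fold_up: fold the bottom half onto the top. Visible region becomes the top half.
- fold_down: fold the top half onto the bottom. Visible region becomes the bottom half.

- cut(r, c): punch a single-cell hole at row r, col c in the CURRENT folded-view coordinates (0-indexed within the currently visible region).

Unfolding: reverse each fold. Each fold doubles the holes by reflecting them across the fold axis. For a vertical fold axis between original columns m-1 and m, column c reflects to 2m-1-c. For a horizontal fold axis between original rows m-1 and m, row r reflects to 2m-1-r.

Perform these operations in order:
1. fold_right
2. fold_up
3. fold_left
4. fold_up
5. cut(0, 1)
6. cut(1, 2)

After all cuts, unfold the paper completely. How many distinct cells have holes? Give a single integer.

Answer: 32

Derivation:
Op 1 fold_right: fold axis v@8; visible region now rows[0,8) x cols[8,16) = 8x8
Op 2 fold_up: fold axis h@4; visible region now rows[0,4) x cols[8,16) = 4x8
Op 3 fold_left: fold axis v@12; visible region now rows[0,4) x cols[8,12) = 4x4
Op 4 fold_up: fold axis h@2; visible region now rows[0,2) x cols[8,12) = 2x4
Op 5 cut(0, 1): punch at orig (0,9); cuts so far [(0, 9)]; region rows[0,2) x cols[8,12) = 2x4
Op 6 cut(1, 2): punch at orig (1,10); cuts so far [(0, 9), (1, 10)]; region rows[0,2) x cols[8,12) = 2x4
Unfold 1 (reflect across h@2): 4 holes -> [(0, 9), (1, 10), (2, 10), (3, 9)]
Unfold 2 (reflect across v@12): 8 holes -> [(0, 9), (0, 14), (1, 10), (1, 13), (2, 10), (2, 13), (3, 9), (3, 14)]
Unfold 3 (reflect across h@4): 16 holes -> [(0, 9), (0, 14), (1, 10), (1, 13), (2, 10), (2, 13), (3, 9), (3, 14), (4, 9), (4, 14), (5, 10), (5, 13), (6, 10), (6, 13), (7, 9), (7, 14)]
Unfold 4 (reflect across v@8): 32 holes -> [(0, 1), (0, 6), (0, 9), (0, 14), (1, 2), (1, 5), (1, 10), (1, 13), (2, 2), (2, 5), (2, 10), (2, 13), (3, 1), (3, 6), (3, 9), (3, 14), (4, 1), (4, 6), (4, 9), (4, 14), (5, 2), (5, 5), (5, 10), (5, 13), (6, 2), (6, 5), (6, 10), (6, 13), (7, 1), (7, 6), (7, 9), (7, 14)]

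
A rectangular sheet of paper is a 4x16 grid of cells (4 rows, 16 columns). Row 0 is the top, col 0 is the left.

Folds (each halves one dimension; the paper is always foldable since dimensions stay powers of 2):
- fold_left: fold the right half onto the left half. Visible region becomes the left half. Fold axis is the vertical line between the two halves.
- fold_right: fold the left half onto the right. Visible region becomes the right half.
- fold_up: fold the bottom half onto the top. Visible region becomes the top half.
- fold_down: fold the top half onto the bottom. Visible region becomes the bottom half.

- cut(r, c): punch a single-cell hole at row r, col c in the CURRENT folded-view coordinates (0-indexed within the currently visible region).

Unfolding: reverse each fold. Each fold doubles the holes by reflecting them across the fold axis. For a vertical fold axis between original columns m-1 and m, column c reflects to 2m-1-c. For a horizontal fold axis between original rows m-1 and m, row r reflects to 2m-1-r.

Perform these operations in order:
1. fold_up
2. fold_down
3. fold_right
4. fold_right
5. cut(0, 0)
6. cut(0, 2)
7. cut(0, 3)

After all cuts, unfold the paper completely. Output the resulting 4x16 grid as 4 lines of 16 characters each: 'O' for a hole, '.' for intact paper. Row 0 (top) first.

Op 1 fold_up: fold axis h@2; visible region now rows[0,2) x cols[0,16) = 2x16
Op 2 fold_down: fold axis h@1; visible region now rows[1,2) x cols[0,16) = 1x16
Op 3 fold_right: fold axis v@8; visible region now rows[1,2) x cols[8,16) = 1x8
Op 4 fold_right: fold axis v@12; visible region now rows[1,2) x cols[12,16) = 1x4
Op 5 cut(0, 0): punch at orig (1,12); cuts so far [(1, 12)]; region rows[1,2) x cols[12,16) = 1x4
Op 6 cut(0, 2): punch at orig (1,14); cuts so far [(1, 12), (1, 14)]; region rows[1,2) x cols[12,16) = 1x4
Op 7 cut(0, 3): punch at orig (1,15); cuts so far [(1, 12), (1, 14), (1, 15)]; region rows[1,2) x cols[12,16) = 1x4
Unfold 1 (reflect across v@12): 6 holes -> [(1, 8), (1, 9), (1, 11), (1, 12), (1, 14), (1, 15)]
Unfold 2 (reflect across v@8): 12 holes -> [(1, 0), (1, 1), (1, 3), (1, 4), (1, 6), (1, 7), (1, 8), (1, 9), (1, 11), (1, 12), (1, 14), (1, 15)]
Unfold 3 (reflect across h@1): 24 holes -> [(0, 0), (0, 1), (0, 3), (0, 4), (0, 6), (0, 7), (0, 8), (0, 9), (0, 11), (0, 12), (0, 14), (0, 15), (1, 0), (1, 1), (1, 3), (1, 4), (1, 6), (1, 7), (1, 8), (1, 9), (1, 11), (1, 12), (1, 14), (1, 15)]
Unfold 4 (reflect across h@2): 48 holes -> [(0, 0), (0, 1), (0, 3), (0, 4), (0, 6), (0, 7), (0, 8), (0, 9), (0, 11), (0, 12), (0, 14), (0, 15), (1, 0), (1, 1), (1, 3), (1, 4), (1, 6), (1, 7), (1, 8), (1, 9), (1, 11), (1, 12), (1, 14), (1, 15), (2, 0), (2, 1), (2, 3), (2, 4), (2, 6), (2, 7), (2, 8), (2, 9), (2, 11), (2, 12), (2, 14), (2, 15), (3, 0), (3, 1), (3, 3), (3, 4), (3, 6), (3, 7), (3, 8), (3, 9), (3, 11), (3, 12), (3, 14), (3, 15)]

Answer: OO.OO.OOOO.OO.OO
OO.OO.OOOO.OO.OO
OO.OO.OOOO.OO.OO
OO.OO.OOOO.OO.OO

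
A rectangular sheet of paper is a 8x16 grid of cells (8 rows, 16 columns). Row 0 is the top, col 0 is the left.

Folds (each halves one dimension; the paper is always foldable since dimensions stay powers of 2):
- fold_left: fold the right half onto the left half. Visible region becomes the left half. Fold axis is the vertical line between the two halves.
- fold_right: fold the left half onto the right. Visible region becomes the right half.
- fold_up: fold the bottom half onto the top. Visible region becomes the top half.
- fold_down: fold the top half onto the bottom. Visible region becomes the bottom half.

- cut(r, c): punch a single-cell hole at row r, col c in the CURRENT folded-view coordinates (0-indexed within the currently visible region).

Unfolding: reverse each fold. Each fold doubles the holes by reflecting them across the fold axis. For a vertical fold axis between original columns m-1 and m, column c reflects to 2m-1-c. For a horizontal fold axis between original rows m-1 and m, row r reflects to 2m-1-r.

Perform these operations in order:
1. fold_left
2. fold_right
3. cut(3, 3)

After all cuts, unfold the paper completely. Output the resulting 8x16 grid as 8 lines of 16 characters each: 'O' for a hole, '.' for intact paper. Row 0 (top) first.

Answer: ................
................
................
O......OO......O
................
................
................
................

Derivation:
Op 1 fold_left: fold axis v@8; visible region now rows[0,8) x cols[0,8) = 8x8
Op 2 fold_right: fold axis v@4; visible region now rows[0,8) x cols[4,8) = 8x4
Op 3 cut(3, 3): punch at orig (3,7); cuts so far [(3, 7)]; region rows[0,8) x cols[4,8) = 8x4
Unfold 1 (reflect across v@4): 2 holes -> [(3, 0), (3, 7)]
Unfold 2 (reflect across v@8): 4 holes -> [(3, 0), (3, 7), (3, 8), (3, 15)]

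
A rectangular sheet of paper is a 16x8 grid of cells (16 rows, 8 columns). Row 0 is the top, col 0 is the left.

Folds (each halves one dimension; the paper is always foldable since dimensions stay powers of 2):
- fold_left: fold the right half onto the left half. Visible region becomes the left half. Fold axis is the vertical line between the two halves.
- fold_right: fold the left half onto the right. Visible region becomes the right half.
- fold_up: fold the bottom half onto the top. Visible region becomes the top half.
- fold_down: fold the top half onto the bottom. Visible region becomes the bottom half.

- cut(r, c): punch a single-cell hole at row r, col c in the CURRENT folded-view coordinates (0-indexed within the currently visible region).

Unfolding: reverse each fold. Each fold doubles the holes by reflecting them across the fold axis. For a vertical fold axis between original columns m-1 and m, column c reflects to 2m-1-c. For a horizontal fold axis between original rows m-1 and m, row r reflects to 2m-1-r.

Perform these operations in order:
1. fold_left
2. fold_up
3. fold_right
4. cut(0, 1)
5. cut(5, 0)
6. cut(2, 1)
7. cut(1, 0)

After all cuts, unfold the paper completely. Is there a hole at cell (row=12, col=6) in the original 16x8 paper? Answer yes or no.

Answer: no

Derivation:
Op 1 fold_left: fold axis v@4; visible region now rows[0,16) x cols[0,4) = 16x4
Op 2 fold_up: fold axis h@8; visible region now rows[0,8) x cols[0,4) = 8x4
Op 3 fold_right: fold axis v@2; visible region now rows[0,8) x cols[2,4) = 8x2
Op 4 cut(0, 1): punch at orig (0,3); cuts so far [(0, 3)]; region rows[0,8) x cols[2,4) = 8x2
Op 5 cut(5, 0): punch at orig (5,2); cuts so far [(0, 3), (5, 2)]; region rows[0,8) x cols[2,4) = 8x2
Op 6 cut(2, 1): punch at orig (2,3); cuts so far [(0, 3), (2, 3), (5, 2)]; region rows[0,8) x cols[2,4) = 8x2
Op 7 cut(1, 0): punch at orig (1,2); cuts so far [(0, 3), (1, 2), (2, 3), (5, 2)]; region rows[0,8) x cols[2,4) = 8x2
Unfold 1 (reflect across v@2): 8 holes -> [(0, 0), (0, 3), (1, 1), (1, 2), (2, 0), (2, 3), (5, 1), (5, 2)]
Unfold 2 (reflect across h@8): 16 holes -> [(0, 0), (0, 3), (1, 1), (1, 2), (2, 0), (2, 3), (5, 1), (5, 2), (10, 1), (10, 2), (13, 0), (13, 3), (14, 1), (14, 2), (15, 0), (15, 3)]
Unfold 3 (reflect across v@4): 32 holes -> [(0, 0), (0, 3), (0, 4), (0, 7), (1, 1), (1, 2), (1, 5), (1, 6), (2, 0), (2, 3), (2, 4), (2, 7), (5, 1), (5, 2), (5, 5), (5, 6), (10, 1), (10, 2), (10, 5), (10, 6), (13, 0), (13, 3), (13, 4), (13, 7), (14, 1), (14, 2), (14, 5), (14, 6), (15, 0), (15, 3), (15, 4), (15, 7)]
Holes: [(0, 0), (0, 3), (0, 4), (0, 7), (1, 1), (1, 2), (1, 5), (1, 6), (2, 0), (2, 3), (2, 4), (2, 7), (5, 1), (5, 2), (5, 5), (5, 6), (10, 1), (10, 2), (10, 5), (10, 6), (13, 0), (13, 3), (13, 4), (13, 7), (14, 1), (14, 2), (14, 5), (14, 6), (15, 0), (15, 3), (15, 4), (15, 7)]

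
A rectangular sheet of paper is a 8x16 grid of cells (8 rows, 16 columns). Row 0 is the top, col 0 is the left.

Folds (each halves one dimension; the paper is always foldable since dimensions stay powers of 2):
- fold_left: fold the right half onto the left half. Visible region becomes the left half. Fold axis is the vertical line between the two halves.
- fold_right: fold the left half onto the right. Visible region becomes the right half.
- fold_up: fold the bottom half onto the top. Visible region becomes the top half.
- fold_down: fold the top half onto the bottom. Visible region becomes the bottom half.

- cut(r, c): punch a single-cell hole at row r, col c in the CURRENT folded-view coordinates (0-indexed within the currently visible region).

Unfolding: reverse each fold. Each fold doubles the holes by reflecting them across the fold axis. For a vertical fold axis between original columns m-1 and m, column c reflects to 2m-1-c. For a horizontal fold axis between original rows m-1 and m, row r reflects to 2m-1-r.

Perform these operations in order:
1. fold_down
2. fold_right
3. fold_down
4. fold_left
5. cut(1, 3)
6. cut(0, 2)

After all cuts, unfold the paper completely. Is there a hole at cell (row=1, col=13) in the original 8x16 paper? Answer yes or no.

Answer: yes

Derivation:
Op 1 fold_down: fold axis h@4; visible region now rows[4,8) x cols[0,16) = 4x16
Op 2 fold_right: fold axis v@8; visible region now rows[4,8) x cols[8,16) = 4x8
Op 3 fold_down: fold axis h@6; visible region now rows[6,8) x cols[8,16) = 2x8
Op 4 fold_left: fold axis v@12; visible region now rows[6,8) x cols[8,12) = 2x4
Op 5 cut(1, 3): punch at orig (7,11); cuts so far [(7, 11)]; region rows[6,8) x cols[8,12) = 2x4
Op 6 cut(0, 2): punch at orig (6,10); cuts so far [(6, 10), (7, 11)]; region rows[6,8) x cols[8,12) = 2x4
Unfold 1 (reflect across v@12): 4 holes -> [(6, 10), (6, 13), (7, 11), (7, 12)]
Unfold 2 (reflect across h@6): 8 holes -> [(4, 11), (4, 12), (5, 10), (5, 13), (6, 10), (6, 13), (7, 11), (7, 12)]
Unfold 3 (reflect across v@8): 16 holes -> [(4, 3), (4, 4), (4, 11), (4, 12), (5, 2), (5, 5), (5, 10), (5, 13), (6, 2), (6, 5), (6, 10), (6, 13), (7, 3), (7, 4), (7, 11), (7, 12)]
Unfold 4 (reflect across h@4): 32 holes -> [(0, 3), (0, 4), (0, 11), (0, 12), (1, 2), (1, 5), (1, 10), (1, 13), (2, 2), (2, 5), (2, 10), (2, 13), (3, 3), (3, 4), (3, 11), (3, 12), (4, 3), (4, 4), (4, 11), (4, 12), (5, 2), (5, 5), (5, 10), (5, 13), (6, 2), (6, 5), (6, 10), (6, 13), (7, 3), (7, 4), (7, 11), (7, 12)]
Holes: [(0, 3), (0, 4), (0, 11), (0, 12), (1, 2), (1, 5), (1, 10), (1, 13), (2, 2), (2, 5), (2, 10), (2, 13), (3, 3), (3, 4), (3, 11), (3, 12), (4, 3), (4, 4), (4, 11), (4, 12), (5, 2), (5, 5), (5, 10), (5, 13), (6, 2), (6, 5), (6, 10), (6, 13), (7, 3), (7, 4), (7, 11), (7, 12)]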